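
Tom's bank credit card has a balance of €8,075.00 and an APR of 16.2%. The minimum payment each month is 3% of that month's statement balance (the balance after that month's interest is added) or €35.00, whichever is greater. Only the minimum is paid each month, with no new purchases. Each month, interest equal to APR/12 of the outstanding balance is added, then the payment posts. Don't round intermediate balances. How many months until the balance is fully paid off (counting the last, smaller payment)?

159 months

Monthly rate r = 16.2%/12 = 1.35% = 0.0135.
While 3% of the post-interest balance exceeds €35.00, each month B ← (B·(1+r))·(1 − 0.03), i.e. B shrinks by the factor (1+r)·0.97 = 0.9831.
This holds for months 1–115. Entering month 116 the balance is €1,136.64; 3% of the post-interest balance is now below €35.00, so the flat €35.00 minimum applies from here.
From month 116 a fixed €35.00 at rate r clears €1,136.64 in 44 more payments. Total: 115 + 44 = 159 months.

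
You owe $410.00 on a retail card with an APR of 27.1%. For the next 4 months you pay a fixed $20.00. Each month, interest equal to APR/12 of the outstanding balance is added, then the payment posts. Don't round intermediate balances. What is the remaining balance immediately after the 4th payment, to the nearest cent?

$365.56

Monthly rate r = 27.1%/12 = 2.25833% = 0.0225833.
Each month: B ← B·(1+r) − $20.00.
Month 1: interest $9.26; balance after payment $399.26.
Month 2: interest $9.02; balance after payment $388.28.
Month 3: interest $8.77; balance after payment $377.04.
Month 4: interest $8.51; balance after payment $365.56.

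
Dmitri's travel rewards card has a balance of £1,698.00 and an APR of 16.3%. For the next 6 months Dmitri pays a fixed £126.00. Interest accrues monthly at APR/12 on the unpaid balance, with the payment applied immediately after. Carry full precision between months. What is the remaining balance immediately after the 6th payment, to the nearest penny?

£1,059.03

Monthly rate r = 16.3%/12 = 1.35833% = 0.0135833.
Each month: B ← B·(1+r) − £126.00.
Month 1: interest £23.06; balance after payment £1,595.06.
Month 2: interest £21.67; balance after payment £1,490.73.
Month 3: interest £20.25; balance after payment £1,384.98.
Month 4: interest £18.81; balance after payment £1,277.79.
Month 5: interest £17.36; balance after payment £1,169.15.
Month 6: interest £15.88; balance after payment £1,059.03.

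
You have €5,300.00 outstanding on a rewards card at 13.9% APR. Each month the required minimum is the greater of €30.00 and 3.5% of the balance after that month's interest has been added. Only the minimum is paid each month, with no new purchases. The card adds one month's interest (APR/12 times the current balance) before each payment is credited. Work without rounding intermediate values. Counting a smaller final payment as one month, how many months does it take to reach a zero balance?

Monthly rate r = 13.9%/12 = 1.15833% = 0.0115833.
While 3.5% of the post-interest balance exceeds €30.00, each month B ← (B·(1+r))·(1 − 0.035), i.e. B shrinks by the factor (1+r)·0.965 = 0.97618.
This holds for months 1–77. Entering month 78 the balance is €827.96; 3.5% of the post-interest balance is now below €30.00, so the flat €30.00 minimum applies from here.
From month 78 a fixed €30.00 at rate r clears €827.96 in 34 more payments. Total: 77 + 34 = 111 months.

111 months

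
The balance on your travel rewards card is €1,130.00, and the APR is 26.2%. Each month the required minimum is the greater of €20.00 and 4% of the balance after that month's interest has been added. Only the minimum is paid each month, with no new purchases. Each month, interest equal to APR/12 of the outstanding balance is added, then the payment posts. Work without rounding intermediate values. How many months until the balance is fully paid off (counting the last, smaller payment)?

Monthly rate r = 26.2%/12 = 2.18333% = 0.0218333.
While 4% of the post-interest balance exceeds €20.00, each month B ← (B·(1+r))·(1 − 0.04), i.e. B shrinks by the factor (1+r)·0.96 = 0.98096.
This holds for months 1–44. Entering month 45 the balance is €484.99; 4% of the post-interest balance is now below €20.00, so the flat €20.00 minimum applies from here.
From month 45 a fixed €20.00 at rate r clears €484.99 in 35 more payments. Total: 44 + 35 = 79 months.

79 months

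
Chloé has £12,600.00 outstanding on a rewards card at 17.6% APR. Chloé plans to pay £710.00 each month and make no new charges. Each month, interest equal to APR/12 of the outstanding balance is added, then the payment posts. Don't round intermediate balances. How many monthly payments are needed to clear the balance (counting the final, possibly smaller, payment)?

Monthly rate r = 17.6%/12 = 1.46667% = 0.0146667.
Recurrence: B ← B·(1+r) − £710.00.
Month 1: interest £184.80; balance after payment £12,074.80.
Month 2: interest £177.10; balance after payment £11,541.90.
Closed form: n = −ln(1 − rB₀/P)/ln(1+r) = −ln(0.73972)/ln(1.01467) ≈ 20.706, so the balance reaches zero during payment 21.

21 payments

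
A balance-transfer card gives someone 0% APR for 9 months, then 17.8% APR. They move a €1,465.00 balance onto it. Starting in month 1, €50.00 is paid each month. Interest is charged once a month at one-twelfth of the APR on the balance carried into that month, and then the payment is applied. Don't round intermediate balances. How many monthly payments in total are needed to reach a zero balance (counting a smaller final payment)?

Promo months 1–9 at r₀ = 0%/12 = 0; months 10+ at r₁ = 17.8%/12 = 0.0148333.
After month 9 (no interest yet): B = €1,465.00 − 9·€50.00 = €1,015.00.
Then at r₁ with €50.00/mo: n₂ = −ln(1 − r₁·B/P)/ln(1+r₁) ≈ 24.33 → 25 more payments.

34 payments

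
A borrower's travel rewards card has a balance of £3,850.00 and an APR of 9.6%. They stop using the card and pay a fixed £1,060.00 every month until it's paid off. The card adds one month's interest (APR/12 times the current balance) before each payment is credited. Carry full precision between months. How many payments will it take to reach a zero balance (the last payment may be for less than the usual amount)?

4 payments

Monthly rate r = 9.6%/12 = 0.8% = 0.008.
Recurrence: B ← B·(1+r) − £1,060.00.
Month 1: interest £30.80; balance after payment £2,820.80.
Month 2: interest £22.57; balance after payment £1,783.37.
Month 3: interest £14.27; balance after payment £737.63.
Month 4: interest £5.90; balance after payment £0.00.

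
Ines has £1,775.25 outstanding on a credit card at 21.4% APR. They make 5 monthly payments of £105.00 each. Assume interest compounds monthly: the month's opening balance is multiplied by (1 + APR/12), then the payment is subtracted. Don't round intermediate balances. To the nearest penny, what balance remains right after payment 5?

£1,395.23

Monthly rate r = 21.4%/12 = 1.78333% = 0.0178333.
Each month: B ← B·(1+r) − £105.00.
Month 1: interest £31.66; balance after payment £1,701.91.
Month 2: interest £30.35; balance after payment £1,627.26.
Month 3: interest £29.02; balance after payment £1,551.28.
Month 4: interest £27.66; balance after payment £1,473.94.
Month 5: interest £26.29; balance after payment £1,395.23.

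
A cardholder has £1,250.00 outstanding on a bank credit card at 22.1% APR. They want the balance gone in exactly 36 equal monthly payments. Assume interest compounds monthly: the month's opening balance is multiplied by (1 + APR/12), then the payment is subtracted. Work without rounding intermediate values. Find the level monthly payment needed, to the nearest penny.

Monthly rate r = 22.1%/12 = 1.84167% = 0.0184167.
Level-payment amortization: P = B₀·r / (1 − (1+r)^(−n)) = 1250.00·0.0184167 / (1 − 1.01842^(−36)).
Denominator 1 − (1+r)^(−36) = 0.481579615.
P = 23.0208 / 0.481579615 ≈ 47.80.

£47.80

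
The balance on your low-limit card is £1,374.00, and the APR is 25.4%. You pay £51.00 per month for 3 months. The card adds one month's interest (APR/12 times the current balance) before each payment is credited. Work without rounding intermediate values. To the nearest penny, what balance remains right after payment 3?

£1,306.85

Monthly rate r = 25.4%/12 = 2.11667% = 0.0211667.
Each month: B ← B·(1+r) − £51.00.
Month 1: interest £29.08; balance after payment £1,352.08.
Month 2: interest £28.62; balance after payment £1,329.70.
Month 3: interest £28.15; balance after payment £1,306.85.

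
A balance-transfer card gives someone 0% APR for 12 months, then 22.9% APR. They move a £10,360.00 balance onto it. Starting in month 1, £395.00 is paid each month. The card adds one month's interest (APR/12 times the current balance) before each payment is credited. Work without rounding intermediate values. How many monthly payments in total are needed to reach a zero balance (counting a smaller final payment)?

29 months

Promo months 1–12 at r₀ = 0%/12 = 0; months 13+ at r₁ = 22.9%/12 = 0.0190833.
After month 12 (no interest yet): B = £10,360.00 − 12·£395.00 = £5,620.00.
Then at r₁ with £395.00/mo: n₂ = −ln(1 − r₁·B/P)/ln(1+r₁) ≈ 16.76 → 17 more payments.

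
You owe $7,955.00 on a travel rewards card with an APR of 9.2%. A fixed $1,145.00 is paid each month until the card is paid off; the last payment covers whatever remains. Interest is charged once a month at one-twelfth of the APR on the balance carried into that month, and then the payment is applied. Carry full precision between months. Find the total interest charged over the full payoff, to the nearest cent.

Monthly rate r = 9.2%/12 = 0.766667% = 0.00766667.
Payoff takes n = ⌈−ln(1 − rB₀/P)/ln(1+r)⌉ = ⌈7.167⌉ = 8 payments; the last is $191.60.
Total paid = 7·$1,145.00 + $191.60 = $8,206.60.
Total interest = total paid − principal = $8,206.60 − $7,955.00 = $251.60.

$251.60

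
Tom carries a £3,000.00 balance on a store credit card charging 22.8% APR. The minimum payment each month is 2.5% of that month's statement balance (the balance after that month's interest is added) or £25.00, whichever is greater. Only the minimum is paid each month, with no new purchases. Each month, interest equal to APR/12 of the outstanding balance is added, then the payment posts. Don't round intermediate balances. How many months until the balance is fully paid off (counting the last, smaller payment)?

245 months

Monthly rate r = 22.8%/12 = 1.9% = 0.019.
While 2.5% of the post-interest balance exceeds £25.00, each month B ← (B·(1+r))·(1 − 0.025), i.e. B shrinks by the factor (1+r)·0.975 = 0.99352.
This holds for months 1–173. Entering month 174 the balance is £975.11; 2.5% of the post-interest balance is now below £25.00, so the flat £25.00 minimum applies from here.
From month 174 a fixed £25.00 at rate r clears £975.11 in 72 more payments. Total: 173 + 72 = 245 months.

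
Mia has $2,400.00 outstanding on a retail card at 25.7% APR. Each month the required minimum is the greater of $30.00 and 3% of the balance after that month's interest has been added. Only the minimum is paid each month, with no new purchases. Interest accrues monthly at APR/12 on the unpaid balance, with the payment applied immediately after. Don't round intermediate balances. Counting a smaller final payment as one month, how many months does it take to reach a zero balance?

154 months

Monthly rate r = 25.7%/12 = 2.14167% = 0.0214167.
While 3% of the post-interest balance exceeds $30.00, each month B ← (B·(1+r))·(1 − 0.03), i.e. B shrinks by the factor (1+r)·0.97 = 0.99077.
This holds for months 1–97. Entering month 98 the balance is $976.69; 3% of the post-interest balance is now below $30.00, so the flat $30.00 minimum applies from here.
From month 98 a fixed $30.00 at rate r clears $976.69 in 57 more payments. Total: 97 + 57 = 154 months.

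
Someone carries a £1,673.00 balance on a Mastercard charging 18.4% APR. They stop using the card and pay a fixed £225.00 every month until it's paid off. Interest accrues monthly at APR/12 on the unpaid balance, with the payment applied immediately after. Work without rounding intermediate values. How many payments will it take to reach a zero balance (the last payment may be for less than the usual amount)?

Monthly rate r = 18.4%/12 = 1.53333% = 0.0153333.
Recurrence: B ← B·(1+r) − £225.00.
Month 1: interest £25.65; balance after payment £1,473.65.
Month 2: interest £22.60; balance after payment £1,271.25.
Closed form: n = −ln(1 − rB₀/P)/ln(1+r) = −ln(0.88599)/ln(1.01533) ≈ 7.955, so the balance reaches zero during payment 8.

8 payments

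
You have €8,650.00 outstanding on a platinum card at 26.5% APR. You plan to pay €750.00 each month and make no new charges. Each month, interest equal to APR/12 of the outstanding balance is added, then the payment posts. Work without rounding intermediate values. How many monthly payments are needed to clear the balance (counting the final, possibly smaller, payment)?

Monthly rate r = 26.5%/12 = 2.20833% = 0.0220833.
Recurrence: B ← B·(1+r) − €750.00.
Month 1: interest €191.02; balance after payment €8,091.02.
Month 2: interest €178.68; balance after payment €7,519.70.
Closed form: n = −ln(1 − rB₀/P)/ln(1+r) = −ln(0.74531)/ln(1.02208) ≈ 13.458, so the balance reaches zero during payment 14.

14 payments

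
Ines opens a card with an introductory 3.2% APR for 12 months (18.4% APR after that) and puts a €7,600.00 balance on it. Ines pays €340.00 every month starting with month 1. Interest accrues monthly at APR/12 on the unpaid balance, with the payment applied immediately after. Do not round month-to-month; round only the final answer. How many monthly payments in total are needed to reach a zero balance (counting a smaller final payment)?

Promo months 1–12 at r₀ = 3.2%/12 = 0.00266667; months 13+ at r₁ = 18.4%/12 = 0.0153333.
After month 12: iterate B ← B·(1+r₀) − €340.00 for 12 months → €3,706.42.
Then at r₁ with €340.00/mo: n₂ = −ln(1 − r₁·B/P)/ln(1+r₁) ≈ 12.02 → 13 more payments.

25 payments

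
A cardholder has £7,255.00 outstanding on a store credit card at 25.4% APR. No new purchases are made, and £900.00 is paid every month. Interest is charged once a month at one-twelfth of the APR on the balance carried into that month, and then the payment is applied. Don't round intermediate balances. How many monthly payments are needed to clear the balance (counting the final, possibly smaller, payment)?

9 payments

Monthly rate r = 25.4%/12 = 2.11667% = 0.0211667.
Recurrence: B ← B·(1+r) − £900.00.
Month 1: interest £153.56; balance after payment £6,508.56.
Month 2: interest £137.76; balance after payment £5,746.33.
Closed form: n = −ln(1 − rB₀/P)/ln(1+r) = −ln(0.82937)/ln(1.02117) ≈ 8.932, so the balance reaches zero during payment 9.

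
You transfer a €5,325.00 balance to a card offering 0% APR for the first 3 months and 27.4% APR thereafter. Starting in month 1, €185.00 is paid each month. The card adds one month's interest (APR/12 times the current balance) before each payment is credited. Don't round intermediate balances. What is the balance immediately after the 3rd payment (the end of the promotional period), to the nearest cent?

Promo months 1–3 at r₀ = 0%/12 = 0; months 4+ at r₁ = 27.4%/12 = 0.0228333.
After month 3 (no interest yet): B = €5,325.00 − 3·€185.00 = €4,770.00.

€4,770.00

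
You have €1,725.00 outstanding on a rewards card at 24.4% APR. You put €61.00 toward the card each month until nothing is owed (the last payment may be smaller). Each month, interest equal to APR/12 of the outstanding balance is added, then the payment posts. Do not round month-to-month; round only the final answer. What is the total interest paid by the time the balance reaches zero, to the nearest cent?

Monthly rate r = 24.4%/12 = 2.03333% = 0.0203333.
Payoff takes n = ⌈−ln(1 − rB₀/P)/ln(1+r)⌉ = ⌈42.508⌉ = 43 payments; the last is €31.16.
Total paid = 42·€61.00 + €31.16 = €2,593.16.
Total interest = total paid − principal = €2,593.16 − €1,725.00 = €868.16.

€868.16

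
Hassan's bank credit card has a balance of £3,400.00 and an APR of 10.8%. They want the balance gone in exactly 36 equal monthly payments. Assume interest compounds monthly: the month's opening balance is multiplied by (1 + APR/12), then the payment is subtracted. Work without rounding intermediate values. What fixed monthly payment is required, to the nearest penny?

Monthly rate r = 10.8%/12 = 0.9% = 0.009.
Level-payment amortization: P = B₀·r / (1 − (1+r)^(−n)) = 3400.00·0.009 / (1 − 1.009^(−36)).
Denominator 1 − (1+r)^(−36) = 0.275700783.
P = 30.6 / 0.275700783 ≈ 110.99.

£110.99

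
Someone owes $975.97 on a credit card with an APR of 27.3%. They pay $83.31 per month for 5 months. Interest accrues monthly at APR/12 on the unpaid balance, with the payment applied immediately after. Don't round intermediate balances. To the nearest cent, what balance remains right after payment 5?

Monthly rate r = 27.3%/12 = 2.275% = 0.02275.
Each month: B ← B·(1+r) − $83.31.
Month 1: interest $22.20; balance after payment $914.86.
Month 2: interest $20.81; balance after payment $852.37.
Month 3: interest $19.39; balance after payment $788.45.
Month 4: interest $17.94; balance after payment $723.07.
Month 5: interest $16.45; balance after payment $656.21.

$656.21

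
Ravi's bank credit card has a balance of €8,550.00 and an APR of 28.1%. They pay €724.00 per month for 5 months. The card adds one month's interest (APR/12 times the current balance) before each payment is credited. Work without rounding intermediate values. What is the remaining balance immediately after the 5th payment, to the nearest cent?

€5,805.50

Monthly rate r = 28.1%/12 = 2.34167% = 0.0234167.
Each month: B ← B·(1+r) − €724.00.
Month 1: interest €200.21; balance after payment €8,026.21.
Month 2: interest €187.95; balance after payment €7,490.16.
Month 3: interest €175.39; balance after payment €6,941.55.
Month 4: interest €162.55; balance after payment €6,380.10.
Month 5: interest €149.40; balance after payment €5,805.50.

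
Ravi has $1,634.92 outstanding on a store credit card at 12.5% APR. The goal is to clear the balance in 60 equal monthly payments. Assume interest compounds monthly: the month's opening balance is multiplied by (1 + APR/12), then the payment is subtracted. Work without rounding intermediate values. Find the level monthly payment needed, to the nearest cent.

$36.78

Monthly rate r = 12.5%/12 = 1.04167% = 0.0104167.
Level-payment amortization: P = B₀·r / (1 − (1+r)^(−n)) = 1634.92·0.0104167 / (1 − 1.01042^(−60)).
Denominator 1 − (1+r)^(−60) = 0.46300539.
P = 17.0304 / 0.46300539 ≈ 36.78.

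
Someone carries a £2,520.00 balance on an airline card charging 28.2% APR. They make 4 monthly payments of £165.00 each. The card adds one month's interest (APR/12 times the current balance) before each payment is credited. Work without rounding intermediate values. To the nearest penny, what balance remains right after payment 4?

Monthly rate r = 28.2%/12 = 2.35% = 0.0235.
Each month: B ← B·(1+r) − £165.00.
Month 1: interest £59.22; balance after payment £2,414.22.
Month 2: interest £56.73; balance after payment £2,305.95.
Month 3: interest £54.19; balance after payment £2,195.14.
Month 4: interest £51.59; balance after payment £2,081.73.

£2,081.73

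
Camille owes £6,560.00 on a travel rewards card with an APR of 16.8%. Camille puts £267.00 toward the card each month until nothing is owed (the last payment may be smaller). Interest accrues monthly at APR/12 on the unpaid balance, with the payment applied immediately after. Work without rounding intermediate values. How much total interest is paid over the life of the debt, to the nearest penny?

Monthly rate r = 16.8%/12 = 1.4% = 0.014.
Payoff takes n = ⌈−ln(1 − rB₀/P)/ln(1+r)⌉ = ⌈30.321⌉ = 31 payments; the last is £86.09.
Total paid = 30·£267.00 + £86.09 = £8,096.09.
Total interest = total paid − principal = £8,096.09 − £6,560.00 = £1,536.09.

£1,536.09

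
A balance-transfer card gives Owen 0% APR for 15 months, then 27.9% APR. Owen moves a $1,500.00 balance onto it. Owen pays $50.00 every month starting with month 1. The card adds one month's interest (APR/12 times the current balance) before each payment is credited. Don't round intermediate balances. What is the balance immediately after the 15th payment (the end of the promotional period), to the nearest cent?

$750.00

Promo months 1–15 at r₀ = 0%/12 = 0; months 16+ at r₁ = 27.9%/12 = 0.02325.
After month 15 (no interest yet): B = $1,500.00 − 15·$50.00 = $750.00.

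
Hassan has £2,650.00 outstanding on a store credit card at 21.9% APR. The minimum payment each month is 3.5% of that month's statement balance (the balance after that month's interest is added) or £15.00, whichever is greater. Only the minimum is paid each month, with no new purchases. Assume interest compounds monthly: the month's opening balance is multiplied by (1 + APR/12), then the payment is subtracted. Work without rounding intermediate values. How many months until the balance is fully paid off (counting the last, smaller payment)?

145 months

Monthly rate r = 21.9%/12 = 1.825% = 0.01825.
While 3.5% of the post-interest balance exceeds £15.00, each month B ← (B·(1+r))·(1 − 0.035), i.e. B shrinks by the factor (1+r)·0.965 = 0.98261.
This holds for months 1–105. Entering month 106 the balance is £420.08; 3.5% of the post-interest balance is now below £15.00, so the flat £15.00 minimum applies from here.
From month 106 a fixed £15.00 at rate r clears £420.08 in 40 more payments. Total: 105 + 40 = 145 months.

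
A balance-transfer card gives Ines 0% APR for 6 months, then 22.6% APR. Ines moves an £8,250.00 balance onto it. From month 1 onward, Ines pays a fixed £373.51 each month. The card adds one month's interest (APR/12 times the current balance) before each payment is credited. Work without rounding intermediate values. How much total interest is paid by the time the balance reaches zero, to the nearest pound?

Promo months 1–6 at r₀ = 0%/12 = 0; months 7+ at r₁ = 22.6%/12 = 0.0188333.
After month 6 (no interest yet): B = £8,250.00 − 6·£373.51 = £6,008.94.
Then at r₁ with £373.51/mo: n₂ = −ln(1 − r₁·B/P)/ln(1+r₁) ≈ 19.35 → 20 more payments.
Total paid = 25·£373.51 + £129.80 = £9,467.55; interest = £9,467.55 − £8,250.00 = £1,217.55.

£1,218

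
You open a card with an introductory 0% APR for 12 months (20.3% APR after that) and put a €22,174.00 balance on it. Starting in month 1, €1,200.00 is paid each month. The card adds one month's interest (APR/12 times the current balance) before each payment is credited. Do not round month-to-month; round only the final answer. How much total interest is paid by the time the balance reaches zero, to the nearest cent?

€530.11

Promo months 1–12 at r₀ = 0%/12 = 0; months 13+ at r₁ = 20.3%/12 = 0.0169167.
After month 12 (no interest yet): B = €22,174.00 − 12·€1,200.00 = €7,774.00.
Then at r₁ with €1,200.00/mo: n₂ = −ln(1 − r₁·B/P)/ln(1+r₁) ≈ 6.92 → 7 more payments.
Total paid = 18·€1,200.00 + €1,104.11 = €22,704.11; interest = €22,704.11 − €22,174.00 = €530.11.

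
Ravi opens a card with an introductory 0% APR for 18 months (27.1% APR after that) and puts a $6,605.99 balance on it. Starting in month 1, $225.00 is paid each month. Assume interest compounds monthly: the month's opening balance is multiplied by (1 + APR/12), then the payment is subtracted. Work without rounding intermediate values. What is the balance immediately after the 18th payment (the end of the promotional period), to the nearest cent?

$2,555.99

Promo months 1–18 at r₀ = 0%/12 = 0; months 19+ at r₁ = 27.1%/12 = 0.0225833.
After month 18 (no interest yet): B = $6,605.99 − 18·$225.00 = $2,555.99.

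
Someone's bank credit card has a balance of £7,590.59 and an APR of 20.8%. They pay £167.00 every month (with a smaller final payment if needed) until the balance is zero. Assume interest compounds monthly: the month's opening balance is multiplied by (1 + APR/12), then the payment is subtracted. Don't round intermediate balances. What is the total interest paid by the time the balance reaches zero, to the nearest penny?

Monthly rate r = 20.8%/12 = 1.73333% = 0.0173333.
Payoff takes n = ⌈−ln(1 − rB₀/P)/ln(1+r)⌉ = ⌈90.222⌉ = 91 payments; the last is £37.24.
Total paid = 90·£167.00 + £37.24 = £15,067.24.
Total interest = total paid − principal = £15,067.24 − £7,590.59 = £7,476.65.

£7,476.65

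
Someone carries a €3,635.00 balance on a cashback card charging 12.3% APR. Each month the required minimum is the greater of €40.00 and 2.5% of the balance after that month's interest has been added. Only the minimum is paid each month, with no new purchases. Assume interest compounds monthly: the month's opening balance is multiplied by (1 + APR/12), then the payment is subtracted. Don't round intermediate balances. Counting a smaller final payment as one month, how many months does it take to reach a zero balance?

106 months

Monthly rate r = 12.3%/12 = 1.025% = 0.01025.
While 2.5% of the post-interest balance exceeds €40.00, each month B ← (B·(1+r))·(1 − 0.025), i.e. B shrinks by the factor (1+r)·0.975 = 0.98499.
This holds for months 1–55. Entering month 56 the balance is €1,582.51; 2.5% of the post-interest balance is now below €40.00, so the flat €40.00 minimum applies from here.
From month 56 a fixed €40.00 at rate r clears €1,582.51 in 51 more payments. Total: 55 + 51 = 106 months.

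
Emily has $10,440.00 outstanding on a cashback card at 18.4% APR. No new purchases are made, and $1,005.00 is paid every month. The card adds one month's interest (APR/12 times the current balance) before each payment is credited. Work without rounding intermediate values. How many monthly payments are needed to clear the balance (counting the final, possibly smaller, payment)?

12 payments

Monthly rate r = 18.4%/12 = 1.53333% = 0.0153333.
Recurrence: B ← B·(1+r) − $1,005.00.
Month 1: interest $160.08; balance after payment $9,595.08.
Month 2: interest $147.12; balance after payment $8,737.20.
Closed form: n = −ln(1 − rB₀/P)/ln(1+r) = −ln(0.84072)/ln(1.01533) ≈ 11.402, so the balance reaches zero during payment 12.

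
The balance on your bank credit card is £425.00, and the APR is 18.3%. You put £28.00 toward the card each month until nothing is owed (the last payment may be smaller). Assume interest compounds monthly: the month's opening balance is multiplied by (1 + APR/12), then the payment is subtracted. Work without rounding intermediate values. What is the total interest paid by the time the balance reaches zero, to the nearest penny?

Monthly rate r = 18.3%/12 = 1.525% = 0.01525.
Payoff takes n = ⌈−ln(1 − rB₀/P)/ln(1+r)⌉ = ⌈17.396⌉ = 18 payments; the last is £11.13.
Total paid = 17·£28.00 + £11.13 = £487.13.
Total interest = total paid − principal = £487.13 − £425.00 = £62.13.

£62.13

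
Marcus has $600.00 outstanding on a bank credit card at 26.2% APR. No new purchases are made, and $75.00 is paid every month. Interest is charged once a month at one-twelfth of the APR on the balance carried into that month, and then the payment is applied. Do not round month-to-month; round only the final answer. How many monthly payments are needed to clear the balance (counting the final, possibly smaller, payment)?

9 payments

Monthly rate r = 26.2%/12 = 2.18333% = 0.0218333.
Recurrence: B ← B·(1+r) − $75.00.
Month 1: interest $13.10; balance after payment $538.10.
Month 2: interest $11.75; balance after payment $474.85.
Closed form: n = −ln(1 − rB₀/P)/ln(1+r) = −ln(0.82533)/ln(1.02183) ≈ 8.888, so the balance reaches zero during payment 9.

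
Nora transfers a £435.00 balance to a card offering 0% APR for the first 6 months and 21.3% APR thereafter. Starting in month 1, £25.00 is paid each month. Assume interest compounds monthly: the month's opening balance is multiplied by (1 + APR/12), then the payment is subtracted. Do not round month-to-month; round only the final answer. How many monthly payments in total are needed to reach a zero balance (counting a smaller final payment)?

Promo months 1–6 at r₀ = 0%/12 = 0; months 7+ at r₁ = 21.3%/12 = 0.01775.
After month 6 (no interest yet): B = £435.00 − 6·£25.00 = £285.00.
Then at r₁ with £25.00/mo: n₂ = −ln(1 − r₁·B/P)/ln(1+r₁) ≈ 12.85 → 13 more payments.

19 payments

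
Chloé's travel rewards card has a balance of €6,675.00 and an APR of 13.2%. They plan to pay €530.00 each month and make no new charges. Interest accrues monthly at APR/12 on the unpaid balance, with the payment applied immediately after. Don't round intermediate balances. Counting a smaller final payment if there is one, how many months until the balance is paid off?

Monthly rate r = 13.2%/12 = 1.1% = 0.011.
Recurrence: B ← B·(1+r) − €530.00.
Month 1: interest €73.42; balance after payment €6,218.43.
Month 2: interest €68.40; balance after payment €5,756.83.
Closed form: n = −ln(1 − rB₀/P)/ln(1+r) = −ln(0.86146)/ln(1.011) ≈ 13.631, so the balance reaches zero during payment 14.

14 months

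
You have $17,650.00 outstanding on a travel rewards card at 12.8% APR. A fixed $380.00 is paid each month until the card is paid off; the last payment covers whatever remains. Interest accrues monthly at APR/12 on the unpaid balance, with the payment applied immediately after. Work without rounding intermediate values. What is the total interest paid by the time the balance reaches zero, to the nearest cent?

Monthly rate r = 12.8%/12 = 1.06667% = 0.0106667.
Payoff takes n = ⌈−ln(1 − rB₀/P)/ln(1+r)⌉ = ⌈64.473⌉ = 65 payments; the last is $180.09.
Total paid = 64·$380.00 + $180.09 = $24,500.09.
Total interest = total paid − principal = $24,500.09 − $17,650.00 = $6,850.09.

$6,850.09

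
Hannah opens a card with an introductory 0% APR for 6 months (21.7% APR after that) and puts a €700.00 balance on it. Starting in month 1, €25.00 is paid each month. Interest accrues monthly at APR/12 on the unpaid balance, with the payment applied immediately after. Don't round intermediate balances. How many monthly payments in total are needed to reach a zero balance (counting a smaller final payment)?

35 payments

Promo months 1–6 at r₀ = 0%/12 = 0; months 7+ at r₁ = 21.7%/12 = 0.0180833.
After month 6 (no interest yet): B = €700.00 − 6·€25.00 = €550.00.
Then at r₁ with €25.00/mo: n₂ = −ln(1 − r₁·B/P)/ln(1+r₁) ≈ 28.30 → 29 more payments.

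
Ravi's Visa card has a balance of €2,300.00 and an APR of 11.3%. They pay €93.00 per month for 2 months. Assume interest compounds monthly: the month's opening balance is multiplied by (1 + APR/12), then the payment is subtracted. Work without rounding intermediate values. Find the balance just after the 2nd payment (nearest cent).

Monthly rate r = 11.3%/12 = 0.941667% = 0.00941667.
Each month: B ← B·(1+r) − €93.00.
Month 1: interest €21.66; balance after payment €2,228.66.
Month 2: interest €20.99; balance after payment €2,156.64.

€2,156.64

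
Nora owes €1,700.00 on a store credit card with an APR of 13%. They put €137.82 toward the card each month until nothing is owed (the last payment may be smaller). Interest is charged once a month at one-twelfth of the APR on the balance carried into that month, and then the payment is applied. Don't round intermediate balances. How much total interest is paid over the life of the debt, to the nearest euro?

Monthly rate r = 13%/12 = 1.08333% = 0.0108333.
Payoff takes n = ⌈−ln(1 − rB₀/P)/ln(1+r)⌉ = ⌈13.312⌉ = 14 payments; the last is €43.21.
Total paid = 13·€137.82 + €43.21 = €1,834.87.
Total interest = total paid − principal = €1,834.87 − €1,700.00 = €134.87.

€135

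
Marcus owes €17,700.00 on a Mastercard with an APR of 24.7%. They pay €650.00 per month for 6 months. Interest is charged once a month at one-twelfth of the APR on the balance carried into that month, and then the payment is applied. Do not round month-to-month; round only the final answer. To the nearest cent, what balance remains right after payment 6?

€15,895.29

Monthly rate r = 24.7%/12 = 2.05833% = 0.0205833.
Each month: B ← B·(1+r) − €650.00.
Month 1: interest €364.32; balance after payment €17,414.33.
Month 2: interest €358.44; balance after payment €17,122.77.
Month 3: interest €352.44; balance after payment €16,825.21.
Month 4: interest €346.32; balance after payment €16,521.53.
Month 5: interest €340.07; balance after payment €16,211.60.
Month 6: interest €333.69; balance after payment €15,895.29.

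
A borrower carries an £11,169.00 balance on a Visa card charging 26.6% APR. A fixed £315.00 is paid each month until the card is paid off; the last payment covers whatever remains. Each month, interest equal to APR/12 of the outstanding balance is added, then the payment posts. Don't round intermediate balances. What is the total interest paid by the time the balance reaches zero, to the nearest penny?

Monthly rate r = 26.6%/12 = 2.21667% = 0.0221667.
Payoff takes n = ⌈−ln(1 − rB₀/P)/ln(1+r)⌉ = ⌈70.315⌉ = 71 payments; the last is £99.95.
Total paid = 70·£315.00 + £99.95 = £22,149.95.
Total interest = total paid − principal = £22,149.95 − £11,169.00 = £10,980.95.

£10,980.95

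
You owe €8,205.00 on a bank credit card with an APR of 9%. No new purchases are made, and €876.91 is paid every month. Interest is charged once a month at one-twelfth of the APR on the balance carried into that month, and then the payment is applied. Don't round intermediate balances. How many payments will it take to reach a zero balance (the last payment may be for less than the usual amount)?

10 payments

Monthly rate r = 9%/12 = 0.75% = 0.0075.
Recurrence: B ← B·(1+r) − €876.91.
Month 1: interest €61.54; balance after payment €7,389.63.
Month 2: interest €55.42; balance after payment €6,568.14.
Closed form: n = −ln(1 − rB₀/P)/ln(1+r) = −ln(0.92982)/ln(1.0075) ≈ 9.738, so the balance reaches zero during payment 10.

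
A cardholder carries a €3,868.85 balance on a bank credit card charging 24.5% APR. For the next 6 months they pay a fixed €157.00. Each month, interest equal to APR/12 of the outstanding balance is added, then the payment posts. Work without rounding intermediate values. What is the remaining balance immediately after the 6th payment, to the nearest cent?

€3,376.23

Monthly rate r = 24.5%/12 = 2.04167% = 0.0204167.
Each month: B ← B·(1+r) − €157.00.
Month 1: interest €78.99; balance after payment €3,790.84.
Month 2: interest €77.40; balance after payment €3,711.24.
Month 3: interest €75.77; balance after payment €3,630.01.
Month 4: interest €74.11; balance after payment €3,547.12.
Month 5: interest €72.42; balance after payment €3,462.54.
Month 6: interest €70.69; balance after payment €3,376.23.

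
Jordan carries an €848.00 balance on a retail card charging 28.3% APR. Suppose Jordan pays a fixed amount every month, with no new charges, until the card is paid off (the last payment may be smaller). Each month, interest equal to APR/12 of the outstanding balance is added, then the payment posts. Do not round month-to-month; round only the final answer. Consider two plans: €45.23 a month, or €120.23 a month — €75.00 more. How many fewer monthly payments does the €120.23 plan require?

Monthly rate r = 28.3%/12 = 2.35833% = 0.0235833.
At €45.23/mo: n = ⌈−ln(1 − rB₀/P)/ln(1+r)⌉ = 26 payments (last €1.84); total interest = total paid − €848.00 = €284.59.
At €120.23/mo: 8 payments (last €96.98); total interest €90.59.
Payments saved = 26 − 8 = 18.

18 fewer payments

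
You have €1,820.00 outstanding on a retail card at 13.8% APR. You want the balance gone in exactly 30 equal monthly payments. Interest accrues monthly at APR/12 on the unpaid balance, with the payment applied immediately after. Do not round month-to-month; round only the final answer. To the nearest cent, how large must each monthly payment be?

Monthly rate r = 13.8%/12 = 1.15% = 0.0115.
Level-payment amortization: P = B₀·r / (1 − (1+r)^(−n)) = 1820.00·0.0115 / (1 − 1.0115^(−30)).
Denominator 1 − (1+r)^(−30) = 0.29038402.
P = 20.93 / 0.29038402 ≈ 72.08.

€72.08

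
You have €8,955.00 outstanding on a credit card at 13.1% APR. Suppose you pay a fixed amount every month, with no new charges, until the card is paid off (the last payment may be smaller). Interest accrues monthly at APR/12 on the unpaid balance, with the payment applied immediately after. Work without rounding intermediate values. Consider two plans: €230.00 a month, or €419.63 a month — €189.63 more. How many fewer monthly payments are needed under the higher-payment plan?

26 fewer payments

Monthly rate r = 13.1%/12 = 1.09167% = 0.0109167.
At €230.00/mo: n = ⌈−ln(1 − rB₀/P)/ln(1+r)⌉ = 51 payments (last €224.07); total interest = total paid − €8,955.00 = €2,769.07.
At €419.63/mo: 25 payments (last €179.95); total interest €1,296.07.
Payments saved = 51 − 25 = 26.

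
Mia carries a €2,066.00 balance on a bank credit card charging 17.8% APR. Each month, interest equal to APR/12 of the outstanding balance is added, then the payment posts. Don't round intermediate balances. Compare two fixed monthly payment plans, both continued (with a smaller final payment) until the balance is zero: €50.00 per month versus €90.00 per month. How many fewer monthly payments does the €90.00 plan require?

36 fewer payments

Monthly rate r = 17.8%/12 = 1.48333% = 0.0148333.
At €50.00/mo: n = ⌈−ln(1 − rB₀/P)/ln(1+r)⌉ = 65 payments (last €23.00); total interest = total paid − €2,066.00 = €1,157.00.
At €90.00/mo: 29 payments (last €24.59); total interest €478.59.
Payments saved = 65 − 29 = 36.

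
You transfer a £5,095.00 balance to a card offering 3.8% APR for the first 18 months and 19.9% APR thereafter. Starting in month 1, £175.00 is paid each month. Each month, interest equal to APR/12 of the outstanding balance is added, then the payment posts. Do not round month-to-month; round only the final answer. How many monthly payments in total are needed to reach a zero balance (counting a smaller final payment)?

32 months

Promo months 1–18 at r₀ = 3.8%/12 = 0.00316667; months 19+ at r₁ = 19.9%/12 = 0.0165833.
After month 18: iterate B ← B·(1+r₀) − £175.00 for 18 months → £2,157.13.
Then at r₁ with £175.00/mo: n₂ = −ln(1 − r₁·B/P)/ln(1+r₁) ≈ 13.90 → 14 more payments.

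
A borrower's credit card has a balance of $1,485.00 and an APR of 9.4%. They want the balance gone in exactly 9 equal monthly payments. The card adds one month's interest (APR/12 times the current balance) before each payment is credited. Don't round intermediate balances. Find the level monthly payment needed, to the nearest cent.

$171.53

Monthly rate r = 9.4%/12 = 0.783333% = 0.00783333.
Level-payment amortization: P = B₀·r / (1 − (1+r)^(−n)) = 1485.00·0.00783333 / (1 − 1.00783^(−9)).
Denominator 1 − (1+r)^(−9) = 0.0678162327.
P = 11.6325 / 0.0678162327 ≈ 171.53.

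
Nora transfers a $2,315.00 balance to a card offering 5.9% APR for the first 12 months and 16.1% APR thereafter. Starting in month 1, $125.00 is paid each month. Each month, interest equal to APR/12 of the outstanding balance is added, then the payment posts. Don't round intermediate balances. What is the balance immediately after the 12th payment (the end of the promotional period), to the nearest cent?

$914.11

Promo months 1–12 at r₀ = 5.9%/12 = 0.00491667; months 13+ at r₁ = 16.1%/12 = 0.0134167.
After month 12: iterate B ← B·(1+r₀) − $125.00 for 12 months → $914.11.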